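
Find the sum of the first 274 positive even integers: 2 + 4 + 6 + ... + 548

Sum of first n even numbers = n(n+1)
= 274×275
= 75350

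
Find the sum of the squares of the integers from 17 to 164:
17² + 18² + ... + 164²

Use ∑_{k=1}^{n} k² = n(n+1)(2n+1)/6, then subtract the first 16 terms.
∑_{k=1}^{164} k² = 164×165×329/6 = 1483790
∑_{k=1}^{16} k² = 16×17×33/6 = 1496
∑_{k=17}^{164} k² = 1483790 - 1496 = 1482294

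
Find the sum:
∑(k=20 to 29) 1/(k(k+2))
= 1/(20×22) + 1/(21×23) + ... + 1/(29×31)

Partial fractions: 1/(k(k+2)) = (1/2)[1/k - 1/(k+2)]
Telescoping leaves the first two and last two terms:
= (1/2)[1/20 + 1/21 - 1/30 - 1/31]
= 139/8680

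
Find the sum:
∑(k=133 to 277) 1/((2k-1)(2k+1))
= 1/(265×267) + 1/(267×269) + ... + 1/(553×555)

Partial fractions: 1/((2k-1)(2k+1)) = (1/2)[1/(2k-1) - 1/(2k+1)]
The series telescopes:
= (1/2)[1/265 - 1/555]
= 29/29415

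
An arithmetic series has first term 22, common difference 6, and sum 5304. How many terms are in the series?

Using S = n/2 × [2a + (n-1)d]
5304 = n/2 × [2(22) + (n-1)(6)]
5304 = n/2 × [44 + 6n - 6]
10608 = n × [38 + 6n]
6n² + (38)n - 10608 = 0
Discriminant: Δ = (38)² - 4(6)(-10608) = 1444 + 254592 = 256036
√Δ = 506
n = [-(38) + √Δ] / (2·6) = (-38 + 506) / 12 = 468 / 12 = 39
(The negative root is discarded since n must be a positive integer.)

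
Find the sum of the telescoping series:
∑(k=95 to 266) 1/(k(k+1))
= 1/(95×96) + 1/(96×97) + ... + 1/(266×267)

Partial fractions: 1/(k(k+1)) = 1/k - 1/(k+1)
The series telescopes:
= (1/95 - 1/96) + (1/96 - 1/97) + ... + (1/266 - 1/267)
= 1/95 - 1/267
= 172/25365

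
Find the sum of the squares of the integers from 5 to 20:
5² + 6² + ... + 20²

Use ∑_{k=1}^{n} k² = n(n+1)(2n+1)/6, then subtract the first 4 terms.
∑_{k=1}^{20} k² = 20×21×41/6 = 2870
∑_{k=1}^{4} k² = 4×5×9/6 = 30
∑_{k=5}^{20} k² = 2870 - 30 = 2840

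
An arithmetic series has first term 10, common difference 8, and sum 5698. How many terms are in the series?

Using S = n/2 × [2a + (n-1)d]
5698 = n/2 × [2(10) + (n-1)(8)]
5698 = n/2 × [20 + 8n - 8]
11396 = n × [12 + 8n]
8n² + (12)n - 11396 = 0
Discriminant: Δ = (12)² - 4(8)(-11396) = 144 + 364672 = 364816
√Δ = 604
n = [-(12) + √Δ] / (2·8) = (-12 + 604) / 16 = 592 / 16 = 37
(The negative root is discarded since n must be a positive integer.)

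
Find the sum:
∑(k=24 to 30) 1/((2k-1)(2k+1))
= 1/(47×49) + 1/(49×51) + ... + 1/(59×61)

Partial fractions: 1/((2k-1)(2k+1)) = (1/2)[1/(2k-1) - 1/(2k+1)]
The series telescopes:
= (1/2)[1/47 - 1/61]
= 7/2867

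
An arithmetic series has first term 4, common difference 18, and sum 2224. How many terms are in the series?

Using S = n/2 × [2a + (n-1)d]
2224 = n/2 × [2(4) + (n-1)(18)]
2224 = n/2 × [8 + 18n - 18]
4448 = n × [-10 + 18n]
18n² + (-10)n - 4448 = 0
Discriminant: Δ = (-10)² - 4(18)(-4448) = 100 + 320256 = 320356
√Δ = 566
n = [-(-10) + √Δ] / (2·18) = (10 + 566) / 36 = 576 / 36 = 16
(The negative root is discarded since n must be a positive integer.)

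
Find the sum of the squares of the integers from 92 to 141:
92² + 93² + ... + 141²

Use ∑_{k=1}^{n} k² = n(n+1)(2n+1)/6, then subtract the first 91 terms.
∑_{k=1}^{141} k² = 141×142×283/6 = 944371
∑_{k=1}^{91} k² = 91×92×183/6 = 255346
∑_{k=92}^{141} k² = 944371 - 255346 = 689025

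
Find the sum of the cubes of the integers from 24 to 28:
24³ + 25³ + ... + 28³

Use ∑_{k=1}^{n} k³ = [n(n+1)/2]², then subtract the first 23 terms.
∑_{k=1}^{28} k³ = [28×29/2]² = 406² = 164836
∑_{k=1}^{23} k³ = [23×24/2]² = 276² = 76176
∑_{k=24}^{28} k³ = 164836 - 76176 = 88660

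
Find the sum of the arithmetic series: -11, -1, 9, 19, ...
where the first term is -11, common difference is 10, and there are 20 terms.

Sₙ = n/2 × (first + last)
Last term = a + (n-1)d = -11 + (20-1)×10 = 179
S_20 = 20/2 × (-11 + 179)
S_20 = 20/2 × 168 = 1680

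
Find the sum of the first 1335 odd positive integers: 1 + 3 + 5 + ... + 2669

Sum of first n odd numbers = n²
= 1335²
= 1782225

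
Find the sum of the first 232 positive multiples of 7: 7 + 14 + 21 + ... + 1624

Factor out 7: = 7(1 + 2 + ... + 232) = 7 × n(n+1)/2
= 7 × 232×233/2
= 7 × 27028
= 189196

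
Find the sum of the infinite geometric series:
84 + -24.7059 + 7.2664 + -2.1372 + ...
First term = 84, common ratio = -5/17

For |r| < 1, S = a / (1 - r)
S = 84 / (1 - (-5/17))
S = 84 / (22/17)
S = 714/11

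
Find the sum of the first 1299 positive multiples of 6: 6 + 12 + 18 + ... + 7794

Factor out 6: = 6(1 + 2 + ... + 1299) = 6 × n(n+1)/2
= 6 × 1299×1300/2
= 6 × 844350
= 5066100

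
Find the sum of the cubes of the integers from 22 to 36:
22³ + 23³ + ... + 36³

Use ∑_{k=1}^{n} k³ = [n(n+1)/2]², then subtract the first 21 terms.
∑_{k=1}^{36} k³ = [36×37/2]² = 666² = 443556
∑_{k=1}^{21} k³ = [21×22/2]² = 231² = 53361
∑_{k=22}^{36} k³ = 443556 - 53361 = 390195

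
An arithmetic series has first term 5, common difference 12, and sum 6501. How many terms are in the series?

Using S = n/2 × [2a + (n-1)d]
6501 = n/2 × [2(5) + (n-1)(12)]
6501 = n/2 × [10 + 12n - 12]
13002 = n × [-2 + 12n]
12n² + (-2)n - 13002 = 0
Discriminant: Δ = (-2)² - 4(12)(-13002) = 4 + 624096 = 624100
√Δ = 790
n = [-(-2) + √Δ] / (2·12) = (2 + 790) / 24 = 792 / 24 = 33
(The negative root is discarded since n must be a positive integer.)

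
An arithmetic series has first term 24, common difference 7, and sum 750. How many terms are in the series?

Using S = n/2 × [2a + (n-1)d]
750 = n/2 × [2(24) + (n-1)(7)]
750 = n/2 × [48 + 7n - 7]
1500 = n × [41 + 7n]
7n² + (41)n - 1500 = 0
Discriminant: Δ = (41)² - 4(7)(-1500) = 1681 + 42000 = 43681
√Δ = 209
n = [-(41) + √Δ] / (2·7) = (-41 + 209) / 14 = 168 / 14 = 12
(The negative root is discarded since n must be a positive integer.)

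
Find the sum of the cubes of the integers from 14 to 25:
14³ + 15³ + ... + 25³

Use ∑_{k=1}^{n} k³ = [n(n+1)/2]², then subtract the first 13 terms.
∑_{k=1}^{25} k³ = [25×26/2]² = 325² = 105625
∑_{k=1}^{13} k³ = [13×14/2]² = 91² = 8281
∑_{k=14}^{25} k³ = 105625 - 8281 = 97344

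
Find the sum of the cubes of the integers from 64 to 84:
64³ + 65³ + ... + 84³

Use ∑_{k=1}^{n} k³ = [n(n+1)/2]², then subtract the first 63 terms.
∑_{k=1}^{84} k³ = [84×85/2]² = 3570² = 12744900
∑_{k=1}^{63} k³ = [63×64/2]² = 2016² = 4064256
∑_{k=64}^{84} k³ = 12744900 - 4064256 = 8680644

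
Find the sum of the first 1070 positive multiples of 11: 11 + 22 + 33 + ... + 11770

Factor out 11: = 11(1 + 2 + ... + 1070) = 11 × n(n+1)/2
= 11 × 1070×1071/2
= 11 × 572985
= 6302835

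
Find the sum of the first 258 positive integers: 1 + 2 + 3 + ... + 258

Formula: ∑k = n(n+1)/2
= 258×259/2
= 66822/2
= 33411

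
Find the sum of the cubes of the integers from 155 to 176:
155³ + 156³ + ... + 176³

Use ∑_{k=1}^{n} k³ = [n(n+1)/2]², then subtract the first 154 terms.
∑_{k=1}^{176} k³ = [176×177/2]² = 15576² = 242611776
∑_{k=1}^{154} k³ = [154×155/2]² = 11935² = 142444225
∑_{k=155}^{176} k³ = 242611776 - 142444225 = 100167551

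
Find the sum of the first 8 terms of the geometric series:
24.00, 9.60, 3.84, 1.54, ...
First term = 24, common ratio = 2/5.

Sₙ = a(1 - rⁿ) / (1 - r)
S_8 = 24(1 - (2/5)^8) / (1 - (2/5))
S_8 = 24(1 - (256/390625)) / (3/5)
S_8 = 3122952/78125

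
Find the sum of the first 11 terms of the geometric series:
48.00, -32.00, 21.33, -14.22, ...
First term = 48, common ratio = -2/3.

Sₙ = a(1 - rⁿ) / (1 - r)
S_11 = 48(1 - (-2/3)^11) / (1 - (-2/3))
S_11 = 48(1 - (-2048/177147)) / (5/3)
S_11 = 573424/19683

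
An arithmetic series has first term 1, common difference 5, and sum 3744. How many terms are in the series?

Using S = n/2 × [2a + (n-1)d]
3744 = n/2 × [2(1) + (n-1)(5)]
3744 = n/2 × [2 + 5n - 5]
7488 = n × [-3 + 5n]
5n² + (-3)n - 7488 = 0
Discriminant: Δ = (-3)² - 4(5)(-7488) = 9 + 149760 = 149769
√Δ = 387
n = [-(-3) + √Δ] / (2·5) = (3 + 387) / 10 = 390 / 10 = 39
(The negative root is discarded since n must be a positive integer.)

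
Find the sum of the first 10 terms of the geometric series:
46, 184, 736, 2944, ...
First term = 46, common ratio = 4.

Sₙ = a(1 - rⁿ) / (1 - r)
S_10 = 46(1 - 4^10) / (1 - 4)
S_10 = 46(1 - 1048576) / (-3)
S_10 = 16078150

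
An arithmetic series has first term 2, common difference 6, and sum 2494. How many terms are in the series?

Using S = n/2 × [2a + (n-1)d]
2494 = n/2 × [2(2) + (n-1)(6)]
2494 = n/2 × [4 + 6n - 6]
4988 = n × [-2 + 6n]
6n² + (-2)n - 4988 = 0
Discriminant: Δ = (-2)² - 4(6)(-4988) = 4 + 119712 = 119716
√Δ = 346
n = [-(-2) + √Δ] / (2·6) = (2 + 346) / 12 = 348 / 12 = 29
(The negative root is discarded since n must be a positive integer.)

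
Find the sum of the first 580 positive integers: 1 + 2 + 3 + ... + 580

Formula: ∑k = n(n+1)/2
= 580×581/2
= 336980/2
= 168490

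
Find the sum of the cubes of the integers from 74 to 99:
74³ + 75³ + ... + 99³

Use ∑_{k=1}^{n} k³ = [n(n+1)/2]², then subtract the first 73 terms.
∑_{k=1}^{99} k³ = [99×100/2]² = 4950² = 24502500
∑_{k=1}^{73} k³ = [73×74/2]² = 2701² = 7295401
∑_{k=74}^{99} k³ = 24502500 - 7295401 = 17207099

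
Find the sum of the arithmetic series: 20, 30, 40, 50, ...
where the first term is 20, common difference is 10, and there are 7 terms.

Sₙ = n/2 × (first + last)
Last term = a + (n-1)d = 20 + (7-1)×10 = 80
S_7 = 7/2 × (20 + 80)
S_7 = 7/2 × 100 = 350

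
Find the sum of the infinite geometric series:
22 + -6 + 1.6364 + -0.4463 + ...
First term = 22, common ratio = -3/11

For |r| < 1, S = a / (1 - r)
S = 22 / (1 - (-3/11))
S = 22 / (14/11)
S = 121/7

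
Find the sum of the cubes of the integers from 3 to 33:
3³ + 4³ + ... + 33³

Use ∑_{k=1}^{n} k³ = [n(n+1)/2]², then subtract the first 2 terms.
∑_{k=1}^{33} k³ = [33×34/2]² = 561² = 314721
∑_{k=1}^{2} k³ = [2×3/2]² = 3² = 9
∑_{k=3}^{33} k³ = 314721 - 9 = 314712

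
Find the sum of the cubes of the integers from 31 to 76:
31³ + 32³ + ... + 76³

Use ∑_{k=1}^{n} k³ = [n(n+1)/2]², then subtract the first 30 terms.
∑_{k=1}^{76} k³ = [76×77/2]² = 2926² = 8561476
∑_{k=1}^{30} k³ = [30×31/2]² = 465² = 216225
∑_{k=31}^{76} k³ = 8561476 - 216225 = 8345251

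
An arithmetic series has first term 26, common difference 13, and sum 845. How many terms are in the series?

Using S = n/2 × [2a + (n-1)d]
845 = n/2 × [2(26) + (n-1)(13)]
845 = n/2 × [52 + 13n - 13]
1690 = n × [39 + 13n]
13n² + (39)n - 1690 = 0
Discriminant: Δ = (39)² - 4(13)(-1690) = 1521 + 87880 = 89401
√Δ = 299
n = [-(39) + √Δ] / (2·13) = (-39 + 299) / 26 = 260 / 26 = 10
(The negative root is discarded since n must be a positive integer.)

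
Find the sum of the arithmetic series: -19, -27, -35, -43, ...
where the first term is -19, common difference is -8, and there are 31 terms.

Sₙ = n/2 × (first + last)
Last term = a + (n-1)d = -19 + (31-1)×(-8) = -259
S_31 = 31/2 × (-19 + (-259))
S_31 = 31/2 × (-278) = -4309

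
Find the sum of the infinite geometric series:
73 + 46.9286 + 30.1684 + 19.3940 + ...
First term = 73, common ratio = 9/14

For |r| < 1, S = a / (1 - r)
S = 73 / (1 - (9/14))
S = 73 / (5/14)
S = 1022/5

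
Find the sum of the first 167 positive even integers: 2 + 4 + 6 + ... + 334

Sum of first n even numbers = n(n+1)
= 167×168
= 28056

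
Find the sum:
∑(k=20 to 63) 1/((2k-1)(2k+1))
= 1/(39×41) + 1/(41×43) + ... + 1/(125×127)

Partial fractions: 1/((2k-1)(2k+1)) = (1/2)[1/(2k-1) - 1/(2k+1)]
The series telescopes:
= (1/2)[1/39 - 1/127]
= 44/4953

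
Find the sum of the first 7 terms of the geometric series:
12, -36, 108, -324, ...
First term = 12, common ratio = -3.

Sₙ = a(1 - rⁿ) / (1 - r)
S_7 = 12(1 - (-3)^7) / (1 - (-3))
S_7 = 12(1 - (-2187)) / (4)
S_7 = 6564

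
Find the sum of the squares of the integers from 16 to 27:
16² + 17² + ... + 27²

Use ∑_{k=1}^{n} k² = n(n+1)(2n+1)/6, then subtract the first 15 terms.
∑_{k=1}^{27} k² = 27×28×55/6 = 6930
∑_{k=1}^{15} k² = 15×16×31/6 = 1240
∑_{k=16}^{27} k² = 6930 - 1240 = 5690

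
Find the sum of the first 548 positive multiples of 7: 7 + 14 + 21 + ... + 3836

Factor out 7: = 7(1 + 2 + ... + 548) = 7 × n(n+1)/2
= 7 × 548×549/2
= 7 × 150426
= 1052982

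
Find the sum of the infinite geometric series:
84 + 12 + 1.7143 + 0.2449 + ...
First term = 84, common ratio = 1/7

For |r| < 1, S = a / (1 - r)
S = 84 / (1 - (1/7))
S = 84 / (6/7)
S = 98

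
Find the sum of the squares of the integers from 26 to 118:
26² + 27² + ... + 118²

Use ∑_{k=1}^{n} k² = n(n+1)(2n+1)/6, then subtract the first 25 terms.
∑_{k=1}^{118} k² = 118×119×237/6 = 554659
∑_{k=1}^{25} k² = 25×26×51/6 = 5525
∑_{k=26}^{118} k² = 554659 - 5525 = 549134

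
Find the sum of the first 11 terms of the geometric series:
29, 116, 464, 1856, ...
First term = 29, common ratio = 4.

Sₙ = a(1 - rⁿ) / (1 - r)
S_11 = 29(1 - 4^11) / (1 - 4)
S_11 = 29(1 - 4194304) / (-3)
S_11 = 40544929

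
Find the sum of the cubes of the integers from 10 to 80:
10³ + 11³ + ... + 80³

Use ∑_{k=1}^{n} k³ = [n(n+1)/2]², then subtract the first 9 terms.
∑_{k=1}^{80} k³ = [80×81/2]² = 3240² = 10497600
∑_{k=1}^{9} k³ = [9×10/2]² = 45² = 2025
∑_{k=10}^{80} k³ = 10497600 - 2025 = 10495575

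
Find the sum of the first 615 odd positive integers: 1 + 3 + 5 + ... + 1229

Sum of first n odd numbers = n²
= 615²
= 378225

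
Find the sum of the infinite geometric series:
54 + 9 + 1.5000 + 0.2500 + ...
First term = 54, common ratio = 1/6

For |r| < 1, S = a / (1 - r)
S = 54 / (1 - (1/6))
S = 54 / (5/6)
S = 324/5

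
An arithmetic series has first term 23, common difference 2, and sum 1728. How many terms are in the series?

Using S = n/2 × [2a + (n-1)d]
1728 = n/2 × [2(23) + (n-1)(2)]
1728 = n/2 × [46 + 2n - 2]
3456 = n × [44 + 2n]
2n² + (44)n - 3456 = 0
Discriminant: Δ = (44)² - 4(2)(-3456) = 1936 + 27648 = 29584
√Δ = 172
n = [-(44) + √Δ] / (2·2) = (-44 + 172) / 4 = 128 / 4 = 32
(The negative root is discarded since n must be a positive integer.)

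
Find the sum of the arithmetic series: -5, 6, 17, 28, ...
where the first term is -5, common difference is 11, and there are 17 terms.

Sₙ = n/2 × (first + last)
Last term = a + (n-1)d = -5 + (17-1)×11 = 171
S_17 = 17/2 × (-5 + 171)
S_17 = 17/2 × 166 = 1411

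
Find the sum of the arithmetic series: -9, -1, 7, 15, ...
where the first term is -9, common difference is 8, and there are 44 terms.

Sₙ = n/2 × (first + last)
Last term = a + (n-1)d = -9 + (44-1)×8 = 335
S_44 = 44/2 × (-9 + 335)
S_44 = 44/2 × 326 = 7172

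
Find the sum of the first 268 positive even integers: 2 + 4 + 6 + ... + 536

Sum of first n even numbers = n(n+1)
= 268×269
= 72092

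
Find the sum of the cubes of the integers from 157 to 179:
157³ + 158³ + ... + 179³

Use ∑_{k=1}^{n} k³ = [n(n+1)/2]², then subtract the first 156 terms.
∑_{k=1}^{179} k³ = [179×180/2]² = 16110² = 259532100
∑_{k=1}^{156} k³ = [156×157/2]² = 12246² = 149964516
∑_{k=157}^{179} k³ = 259532100 - 149964516 = 109567584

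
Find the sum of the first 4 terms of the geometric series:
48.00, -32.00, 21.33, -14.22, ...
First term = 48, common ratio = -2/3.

Sₙ = a(1 - rⁿ) / (1 - r)
S_4 = 48(1 - (-2/3)^4) / (1 - (-2/3))
S_4 = 48(1 - (16/81)) / (5/3)
S_4 = 208/9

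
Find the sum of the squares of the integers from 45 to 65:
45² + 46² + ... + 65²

Use ∑_{k=1}^{n} k² = n(n+1)(2n+1)/6, then subtract the first 44 terms.
∑_{k=1}^{65} k² = 65×66×131/6 = 93665
∑_{k=1}^{44} k² = 44×45×89/6 = 29370
∑_{k=45}^{65} k² = 93665 - 29370 = 64295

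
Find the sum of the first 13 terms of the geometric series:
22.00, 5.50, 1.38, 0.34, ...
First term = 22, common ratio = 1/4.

Sₙ = a(1 - rⁿ) / (1 - r)
S_13 = 22(1 - (1/4)^13) / (1 - (1/4))
S_13 = 22(1 - (1/67108864)) / (3/4)
S_13 = 246065831/8388608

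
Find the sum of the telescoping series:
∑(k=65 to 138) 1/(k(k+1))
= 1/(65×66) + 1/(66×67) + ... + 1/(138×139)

Partial fractions: 1/(k(k+1)) = 1/k - 1/(k+1)
The series telescopes:
= (1/65 - 1/66) + (1/66 - 1/67) + ... + (1/138 - 1/139)
= 1/65 - 1/139
= 74/9035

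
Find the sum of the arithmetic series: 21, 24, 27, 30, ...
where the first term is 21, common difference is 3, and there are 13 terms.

Sₙ = n/2 × (first + last)
Last term = a + (n-1)d = 21 + (13-1)×3 = 57
S_13 = 13/2 × (21 + 57)
S_13 = 13/2 × 78 = 507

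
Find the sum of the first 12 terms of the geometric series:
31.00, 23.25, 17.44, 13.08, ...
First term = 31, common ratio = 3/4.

Sₙ = a(1 - rⁿ) / (1 - r)
S_12 = 31(1 - (3/4)^12) / (1 - (3/4))
S_12 = 31(1 - (531441/16777216)) / (1/4)
S_12 = 503619025/4194304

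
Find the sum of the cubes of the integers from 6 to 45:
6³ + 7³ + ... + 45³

Use ∑_{k=1}^{n} k³ = [n(n+1)/2]², then subtract the first 5 terms.
∑_{k=1}^{45} k³ = [45×46/2]² = 1035² = 1071225
∑_{k=1}^{5} k³ = [5×6/2]² = 15² = 225
∑_{k=6}^{45} k³ = 1071225 - 225 = 1071000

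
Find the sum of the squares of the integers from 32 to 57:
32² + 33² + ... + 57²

Use ∑_{k=1}^{n} k² = n(n+1)(2n+1)/6, then subtract the first 31 terms.
∑_{k=1}^{57} k² = 57×58×115/6 = 63365
∑_{k=1}^{31} k² = 31×32×63/6 = 10416
∑_{k=32}^{57} k² = 63365 - 10416 = 52949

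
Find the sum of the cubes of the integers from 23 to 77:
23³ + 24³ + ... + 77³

Use ∑_{k=1}^{n} k³ = [n(n+1)/2]², then subtract the first 22 terms.
∑_{k=1}^{77} k³ = [77×78/2]² = 3003² = 9018009
∑_{k=1}^{22} k³ = [22×23/2]² = 253² = 64009
∑_{k=23}^{77} k³ = 9018009 - 64009 = 8954000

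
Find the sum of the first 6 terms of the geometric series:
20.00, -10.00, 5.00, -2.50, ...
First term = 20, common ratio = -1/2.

Sₙ = a(1 - rⁿ) / (1 - r)
S_6 = 20(1 - (-1/2)^6) / (1 - (-1/2))
S_6 = 20(1 - (1/64)) / (3/2)
S_6 = 105/8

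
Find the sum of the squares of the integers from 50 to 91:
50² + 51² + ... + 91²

Use ∑_{k=1}^{n} k² = n(n+1)(2n+1)/6, then subtract the first 49 terms.
∑_{k=1}^{91} k² = 91×92×183/6 = 255346
∑_{k=1}^{49} k² = 49×50×99/6 = 40425
∑_{k=50}^{91} k² = 255346 - 40425 = 214921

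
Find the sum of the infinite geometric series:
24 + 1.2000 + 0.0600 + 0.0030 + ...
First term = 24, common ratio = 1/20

For |r| < 1, S = a / (1 - r)
S = 24 / (1 - (1/20))
S = 24 / (19/20)
S = 480/19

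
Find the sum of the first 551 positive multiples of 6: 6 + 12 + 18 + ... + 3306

Factor out 6: = 6(1 + 2 + ... + 551) = 6 × n(n+1)/2
= 6 × 551×552/2
= 6 × 152076
= 912456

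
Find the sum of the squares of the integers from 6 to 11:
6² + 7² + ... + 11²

Use ∑_{k=1}^{n} k² = n(n+1)(2n+1)/6, then subtract the first 5 terms.
∑_{k=1}^{11} k² = 11×12×23/6 = 506
∑_{k=1}^{5} k² = 5×6×11/6 = 55
∑_{k=6}^{11} k² = 506 - 55 = 451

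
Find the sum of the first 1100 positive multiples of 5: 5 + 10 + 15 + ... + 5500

Factor out 5: = 5(1 + 2 + ... + 1100) = 5 × n(n+1)/2
= 5 × 1100×1101/2
= 5 × 605550
= 3027750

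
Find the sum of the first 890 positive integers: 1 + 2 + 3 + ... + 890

Formula: ∑k = n(n+1)/2
= 890×891/2
= 792990/2
= 396495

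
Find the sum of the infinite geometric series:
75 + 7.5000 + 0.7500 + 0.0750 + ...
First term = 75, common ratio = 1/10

For |r| < 1, S = a / (1 - r)
S = 75 / (1 - (1/10))
S = 75 / (9/10)
S = 250/3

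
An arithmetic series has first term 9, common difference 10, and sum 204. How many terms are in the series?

Using S = n/2 × [2a + (n-1)d]
204 = n/2 × [2(9) + (n-1)(10)]
204 = n/2 × [18 + 10n - 10]
408 = n × [8 + 10n]
10n² + (8)n - 408 = 0
Discriminant: Δ = (8)² - 4(10)(-408) = 64 + 16320 = 16384
√Δ = 128
n = [-(8) + √Δ] / (2·10) = (-8 + 128) / 20 = 120 / 20 = 6
(The negative root is discarded since n must be a positive integer.)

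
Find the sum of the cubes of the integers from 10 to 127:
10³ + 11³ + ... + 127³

Use ∑_{k=1}^{n} k³ = [n(n+1)/2]², then subtract the first 9 terms.
∑_{k=1}^{127} k³ = [127×128/2]² = 8128² = 66064384
∑_{k=1}^{9} k³ = [9×10/2]² = 45² = 2025
∑_{k=10}^{127} k³ = 66064384 - 2025 = 66062359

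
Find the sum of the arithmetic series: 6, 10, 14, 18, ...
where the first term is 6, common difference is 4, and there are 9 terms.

Sₙ = n/2 × (first + last)
Last term = a + (n-1)d = 6 + (9-1)×4 = 38
S_9 = 9/2 × (6 + 38)
S_9 = 9/2 × 44 = 198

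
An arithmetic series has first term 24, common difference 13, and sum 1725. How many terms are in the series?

Using S = n/2 × [2a + (n-1)d]
1725 = n/2 × [2(24) + (n-1)(13)]
1725 = n/2 × [48 + 13n - 13]
3450 = n × [35 + 13n]
13n² + (35)n - 3450 = 0
Discriminant: Δ = (35)² - 4(13)(-3450) = 1225 + 179400 = 180625
√Δ = 425
n = [-(35) + √Δ] / (2·13) = (-35 + 425) / 26 = 390 / 26 = 15
(The negative root is discarded since n must be a positive integer.)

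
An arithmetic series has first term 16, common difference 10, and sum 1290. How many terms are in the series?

Using S = n/2 × [2a + (n-1)d]
1290 = n/2 × [2(16) + (n-1)(10)]
1290 = n/2 × [32 + 10n - 10]
2580 = n × [22 + 10n]
10n² + (22)n - 2580 = 0
Discriminant: Δ = (22)² - 4(10)(-2580) = 484 + 103200 = 103684
√Δ = 322
n = [-(22) + √Δ] / (2·10) = (-22 + 322) / 20 = 300 / 20 = 15
(The negative root is discarded since n must be a positive integer.)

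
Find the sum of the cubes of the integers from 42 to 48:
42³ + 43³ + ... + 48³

Use ∑_{k=1}^{n} k³ = [n(n+1)/2]², then subtract the first 41 terms.
∑_{k=1}^{48} k³ = [48×49/2]² = 1176² = 1382976
∑_{k=1}^{41} k³ = [41×42/2]² = 861² = 741321
∑_{k=42}^{48} k³ = 1382976 - 741321 = 641655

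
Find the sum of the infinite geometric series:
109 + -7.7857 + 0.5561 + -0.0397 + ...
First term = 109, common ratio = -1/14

For |r| < 1, S = a / (1 - r)
S = 109 / (1 - (-1/14))
S = 109 / (15/14)
S = 1526/15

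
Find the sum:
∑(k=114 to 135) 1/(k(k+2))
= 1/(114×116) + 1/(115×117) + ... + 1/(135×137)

Partial fractions: 1/(k(k+2)) = (1/2)[1/k - 1/(k+2)]
Telescoping leaves the first two and last two terms:
= (1/2)[1/114 + 1/115 - 1/136 - 1/137]
= 343849/244265520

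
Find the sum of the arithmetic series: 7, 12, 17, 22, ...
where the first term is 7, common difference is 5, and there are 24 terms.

Sₙ = n/2 × (first + last)
Last term = a + (n-1)d = 7 + (24-1)×5 = 122
S_24 = 24/2 × (7 + 122)
S_24 = 24/2 × 129 = 1548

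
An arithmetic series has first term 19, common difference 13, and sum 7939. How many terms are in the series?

Using S = n/2 × [2a + (n-1)d]
7939 = n/2 × [2(19) + (n-1)(13)]
7939 = n/2 × [38 + 13n - 13]
15878 = n × [25 + 13n]
13n² + (25)n - 15878 = 0
Discriminant: Δ = (25)² - 4(13)(-15878) = 625 + 825656 = 826281
√Δ = 909
n = [-(25) + √Δ] / (2·13) = (-25 + 909) / 26 = 884 / 26 = 34
(The negative root is discarded since n must be a positive integer.)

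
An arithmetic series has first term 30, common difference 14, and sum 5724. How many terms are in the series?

Using S = n/2 × [2a + (n-1)d]
5724 = n/2 × [2(30) + (n-1)(14)]
5724 = n/2 × [60 + 14n - 14]
11448 = n × [46 + 14n]
14n² + (46)n - 11448 = 0
Discriminant: Δ = (46)² - 4(14)(-11448) = 2116 + 641088 = 643204
√Δ = 802
n = [-(46) + √Δ] / (2·14) = (-46 + 802) / 28 = 756 / 28 = 27
(The negative root is discarded since n must be a positive integer.)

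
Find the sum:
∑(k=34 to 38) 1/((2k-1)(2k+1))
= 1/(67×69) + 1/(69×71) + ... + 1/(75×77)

Partial fractions: 1/((2k-1)(2k+1)) = (1/2)[1/(2k-1) - 1/(2k+1)]
The series telescopes:
= (1/2)[1/67 - 1/77]
= 5/5159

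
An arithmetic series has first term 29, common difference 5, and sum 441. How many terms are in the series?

Using S = n/2 × [2a + (n-1)d]
441 = n/2 × [2(29) + (n-1)(5)]
441 = n/2 × [58 + 5n - 5]
882 = n × [53 + 5n]
5n² + (53)n - 882 = 0
Discriminant: Δ = (53)² - 4(5)(-882) = 2809 + 17640 = 20449
√Δ = 143
n = [-(53) + √Δ] / (2·5) = (-53 + 143) / 10 = 90 / 10 = 9
(The negative root is discarded since n must be a positive integer.)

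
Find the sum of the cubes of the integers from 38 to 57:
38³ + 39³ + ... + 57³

Use ∑_{k=1}^{n} k³ = [n(n+1)/2]², then subtract the first 37 terms.
∑_{k=1}^{57} k³ = [57×58/2]² = 1653² = 2732409
∑_{k=1}^{37} k³ = [37×38/2]² = 703² = 494209
∑_{k=38}^{57} k³ = 2732409 - 494209 = 2238200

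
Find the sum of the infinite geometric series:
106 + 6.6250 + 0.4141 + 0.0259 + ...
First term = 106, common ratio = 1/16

For |r| < 1, S = a / (1 - r)
S = 106 / (1 - (1/16))
S = 106 / (15/16)
S = 1696/15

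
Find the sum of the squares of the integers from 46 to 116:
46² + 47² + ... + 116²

Use ∑_{k=1}^{n} k² = n(n+1)(2n+1)/6, then subtract the first 45 terms.
∑_{k=1}^{116} k² = 116×117×233/6 = 527046
∑_{k=1}^{45} k² = 45×46×91/6 = 31395
∑_{k=46}^{116} k² = 527046 - 31395 = 495651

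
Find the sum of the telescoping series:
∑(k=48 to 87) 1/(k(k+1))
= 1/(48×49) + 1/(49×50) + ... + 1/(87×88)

Partial fractions: 1/(k(k+1)) = 1/k - 1/(k+1)
The series telescopes:
= (1/48 - 1/49) + (1/49 - 1/50) + ... + (1/87 - 1/88)
= 1/48 - 1/88
= 5/528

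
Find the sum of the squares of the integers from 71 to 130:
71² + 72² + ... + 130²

Use ∑_{k=1}^{n} k² = n(n+1)(2n+1)/6, then subtract the first 70 terms.
∑_{k=1}^{130} k² = 130×131×261/6 = 740805
∑_{k=1}^{70} k² = 70×71×141/6 = 116795
∑_{k=71}^{130} k² = 740805 - 116795 = 624010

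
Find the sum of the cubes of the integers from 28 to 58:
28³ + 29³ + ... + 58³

Use ∑_{k=1}^{n} k³ = [n(n+1)/2]², then subtract the first 27 terms.
∑_{k=1}^{58} k³ = [58×59/2]² = 1711² = 2927521
∑_{k=1}^{27} k³ = [27×28/2]² = 378² = 142884
∑_{k=28}^{58} k³ = 2927521 - 142884 = 2784637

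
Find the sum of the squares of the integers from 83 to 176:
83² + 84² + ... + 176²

Use ∑_{k=1}^{n} k² = n(n+1)(2n+1)/6, then subtract the first 82 terms.
∑_{k=1}^{176} k² = 176×177×353/6 = 1832776
∑_{k=1}^{82} k² = 82×83×165/6 = 187165
∑_{k=83}^{176} k² = 1832776 - 187165 = 1645611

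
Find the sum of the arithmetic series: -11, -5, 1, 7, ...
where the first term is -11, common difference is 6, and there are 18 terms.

Sₙ = n/2 × (first + last)
Last term = a + (n-1)d = -11 + (18-1)×6 = 91
S_18 = 18/2 × (-11 + 91)
S_18 = 18/2 × 80 = 720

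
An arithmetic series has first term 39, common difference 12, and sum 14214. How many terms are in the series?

Using S = n/2 × [2a + (n-1)d]
14214 = n/2 × [2(39) + (n-1)(12)]
14214 = n/2 × [78 + 12n - 12]
28428 = n × [66 + 12n]
12n² + (66)n - 28428 = 0
Discriminant: Δ = (66)² - 4(12)(-28428) = 4356 + 1364544 = 1368900
√Δ = 1170
n = [-(66) + √Δ] / (2·12) = (-66 + 1170) / 24 = 1104 / 24 = 46
(The negative root is discarded since n must be a positive integer.)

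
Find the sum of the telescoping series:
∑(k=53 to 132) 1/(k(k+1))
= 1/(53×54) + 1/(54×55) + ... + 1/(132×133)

Partial fractions: 1/(k(k+1)) = 1/k - 1/(k+1)
The series telescopes:
= (1/53 - 1/54) + (1/54 - 1/55) + ... + (1/132 - 1/133)
= 1/53 - 1/133
= 80/7049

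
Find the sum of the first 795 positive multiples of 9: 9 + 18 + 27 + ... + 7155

Factor out 9: = 9(1 + 2 + ... + 795) = 9 × n(n+1)/2
= 9 × 795×796/2
= 9 × 316410
= 2847690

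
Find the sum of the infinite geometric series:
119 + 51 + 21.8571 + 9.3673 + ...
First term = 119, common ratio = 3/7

For |r| < 1, S = a / (1 - r)
S = 119 / (1 - (3/7))
S = 119 / (4/7)
S = 833/4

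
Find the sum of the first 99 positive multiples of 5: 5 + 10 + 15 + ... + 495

Factor out 5: = 5(1 + 2 + ... + 99) = 5 × n(n+1)/2
= 5 × 99×100/2
= 5 × 4950
= 24750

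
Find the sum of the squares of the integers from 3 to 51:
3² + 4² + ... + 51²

Use ∑_{k=1}^{n} k² = n(n+1)(2n+1)/6, then subtract the first 2 terms.
∑_{k=1}^{51} k² = 51×52×103/6 = 45526
∑_{k=1}^{2} k² = 2×3×5/6 = 5
∑_{k=3}^{51} k² = 45526 - 5 = 45521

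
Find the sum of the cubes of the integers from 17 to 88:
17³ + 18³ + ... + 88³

Use ∑_{k=1}^{n} k³ = [n(n+1)/2]², then subtract the first 16 terms.
∑_{k=1}^{88} k³ = [88×89/2]² = 3916² = 15335056
∑_{k=1}^{16} k³ = [16×17/2]² = 136² = 18496
∑_{k=17}^{88} k³ = 15335056 - 18496 = 15316560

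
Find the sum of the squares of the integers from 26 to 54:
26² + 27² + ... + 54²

Use ∑_{k=1}^{n} k² = n(n+1)(2n+1)/6, then subtract the first 25 terms.
∑_{k=1}^{54} k² = 54×55×109/6 = 53955
∑_{k=1}^{25} k² = 25×26×51/6 = 5525
∑_{k=26}^{54} k² = 53955 - 5525 = 48430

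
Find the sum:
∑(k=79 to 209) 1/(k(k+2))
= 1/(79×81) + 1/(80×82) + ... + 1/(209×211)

Partial fractions: 1/(k(k+2)) = (1/2)[1/k - 1/(k+2)]
Telescoping leaves the first two and last two terms:
= (1/2)[1/79 + 1/80 - 1/210 - 1/211]
= 438457/56007840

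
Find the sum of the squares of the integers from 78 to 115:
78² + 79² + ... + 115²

Use ∑_{k=1}^{n} k² = n(n+1)(2n+1)/6, then subtract the first 77 terms.
∑_{k=1}^{115} k² = 115×116×231/6 = 513590
∑_{k=1}^{77} k² = 77×78×155/6 = 155155
∑_{k=78}^{115} k² = 513590 - 155155 = 358435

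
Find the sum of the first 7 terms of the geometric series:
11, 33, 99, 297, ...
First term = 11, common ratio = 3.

Sₙ = a(1 - rⁿ) / (1 - r)
S_7 = 11(1 - 3^7) / (1 - 3)
S_7 = 11(1 - 2187) / (-2)
S_7 = 12023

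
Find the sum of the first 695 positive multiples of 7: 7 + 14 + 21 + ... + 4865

Factor out 7: = 7(1 + 2 + ... + 695) = 7 × n(n+1)/2
= 7 × 695×696/2
= 7 × 241860
= 1693020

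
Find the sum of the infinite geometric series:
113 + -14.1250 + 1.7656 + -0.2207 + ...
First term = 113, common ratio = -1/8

For |r| < 1, S = a / (1 - r)
S = 113 / (1 - (-1/8))
S = 113 / (9/8)
S = 904/9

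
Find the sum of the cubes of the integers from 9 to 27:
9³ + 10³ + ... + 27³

Use ∑_{k=1}^{n} k³ = [n(n+1)/2]², then subtract the first 8 terms.
∑_{k=1}^{27} k³ = [27×28/2]² = 378² = 142884
∑_{k=1}^{8} k³ = [8×9/2]² = 36² = 1296
∑_{k=9}^{27} k³ = 142884 - 1296 = 141588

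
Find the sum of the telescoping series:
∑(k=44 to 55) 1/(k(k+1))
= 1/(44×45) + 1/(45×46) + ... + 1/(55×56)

Partial fractions: 1/(k(k+1)) = 1/k - 1/(k+1)
The series telescopes:
= (1/44 - 1/45) + (1/45 - 1/46) + ... + (1/55 - 1/56)
= 1/44 - 1/56
= 3/616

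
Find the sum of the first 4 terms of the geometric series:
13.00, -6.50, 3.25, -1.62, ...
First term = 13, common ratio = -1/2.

Sₙ = a(1 - rⁿ) / (1 - r)
S_4 = 13(1 - (-1/2)^4) / (1 - (-1/2))
S_4 = 13(1 - (1/16)) / (3/2)
S_4 = 65/8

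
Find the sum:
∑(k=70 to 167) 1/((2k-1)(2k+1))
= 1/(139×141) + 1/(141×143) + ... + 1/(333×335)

Partial fractions: 1/((2k-1)(2k+1)) = (1/2)[1/(2k-1) - 1/(2k+1)]
The series telescopes:
= (1/2)[1/139 - 1/335]
= 98/46565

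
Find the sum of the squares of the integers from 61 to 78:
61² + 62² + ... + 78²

Use ∑_{k=1}^{n} k² = n(n+1)(2n+1)/6, then subtract the first 60 terms.
∑_{k=1}^{78} k² = 78×79×157/6 = 161239
∑_{k=1}^{60} k² = 60×61×121/6 = 73810
∑_{k=61}^{78} k² = 161239 - 73810 = 87429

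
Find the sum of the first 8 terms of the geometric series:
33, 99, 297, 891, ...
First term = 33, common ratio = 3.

Sₙ = a(1 - rⁿ) / (1 - r)
S_8 = 33(1 - 3^8) / (1 - 3)
S_8 = 33(1 - 6561) / (-2)
S_8 = 108240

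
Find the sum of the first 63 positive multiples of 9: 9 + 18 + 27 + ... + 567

Factor out 9: = 9(1 + 2 + ... + 63) = 9 × n(n+1)/2
= 9 × 63×64/2
= 9 × 2016
= 18144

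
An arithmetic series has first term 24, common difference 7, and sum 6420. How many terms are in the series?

Using S = n/2 × [2a + (n-1)d]
6420 = n/2 × [2(24) + (n-1)(7)]
6420 = n/2 × [48 + 7n - 7]
12840 = n × [41 + 7n]
7n² + (41)n - 12840 = 0
Discriminant: Δ = (41)² - 4(7)(-12840) = 1681 + 359520 = 361201
√Δ = 601
n = [-(41) + √Δ] / (2·7) = (-41 + 601) / 14 = 560 / 14 = 40
(The negative root is discarded since n must be a positive integer.)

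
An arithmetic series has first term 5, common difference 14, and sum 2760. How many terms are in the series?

Using S = n/2 × [2a + (n-1)d]
2760 = n/2 × [2(5) + (n-1)(14)]
2760 = n/2 × [10 + 14n - 14]
5520 = n × [-4 + 14n]
14n² + (-4)n - 5520 = 0
Discriminant: Δ = (-4)² - 4(14)(-5520) = 16 + 309120 = 309136
√Δ = 556
n = [-(-4) + √Δ] / (2·14) = (4 + 556) / 28 = 560 / 28 = 20
(The negative root is discarded since n must be a positive integer.)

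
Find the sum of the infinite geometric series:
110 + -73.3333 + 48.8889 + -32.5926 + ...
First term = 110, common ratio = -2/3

For |r| < 1, S = a / (1 - r)
S = 110 / (1 - (-2/3))
S = 110 / (5/3)
S = 66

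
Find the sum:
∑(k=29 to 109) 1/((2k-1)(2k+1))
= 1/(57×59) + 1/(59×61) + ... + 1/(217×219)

Partial fractions: 1/((2k-1)(2k+1)) = (1/2)[1/(2k-1) - 1/(2k+1)]
The series telescopes:
= (1/2)[1/57 - 1/219]
= 9/1387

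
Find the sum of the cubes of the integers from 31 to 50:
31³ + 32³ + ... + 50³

Use ∑_{k=1}^{n} k³ = [n(n+1)/2]², then subtract the first 30 terms.
∑_{k=1}^{50} k³ = [50×51/2]² = 1275² = 1625625
∑_{k=1}^{30} k³ = [30×31/2]² = 465² = 216225
∑_{k=31}^{50} k³ = 1625625 - 216225 = 1409400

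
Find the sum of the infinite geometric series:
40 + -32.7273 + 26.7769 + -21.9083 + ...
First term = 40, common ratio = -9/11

For |r| < 1, S = a / (1 - r)
S = 40 / (1 - (-9/11))
S = 40 / (20/11)
S = 22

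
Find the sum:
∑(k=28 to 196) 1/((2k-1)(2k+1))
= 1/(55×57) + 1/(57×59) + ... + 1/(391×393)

Partial fractions: 1/((2k-1)(2k+1)) = (1/2)[1/(2k-1) - 1/(2k+1)]
The series telescopes:
= (1/2)[1/55 - 1/393]
= 169/21615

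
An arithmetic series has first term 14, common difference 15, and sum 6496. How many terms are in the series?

Using S = n/2 × [2a + (n-1)d]
6496 = n/2 × [2(14) + (n-1)(15)]
6496 = n/2 × [28 + 15n - 15]
12992 = n × [13 + 15n]
15n² + (13)n - 12992 = 0
Discriminant: Δ = (13)² - 4(15)(-12992) = 169 + 779520 = 779689
√Δ = 883
n = [-(13) + √Δ] / (2·15) = (-13 + 883) / 30 = 870 / 30 = 29
(The negative root is discarded since n must be a positive integer.)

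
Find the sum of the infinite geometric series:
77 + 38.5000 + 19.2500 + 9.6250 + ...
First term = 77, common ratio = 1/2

For |r| < 1, S = a / (1 - r)
S = 77 / (1 - (1/2))
S = 77 / (1/2)
S = 154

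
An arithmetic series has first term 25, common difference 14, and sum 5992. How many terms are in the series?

Using S = n/2 × [2a + (n-1)d]
5992 = n/2 × [2(25) + (n-1)(14)]
5992 = n/2 × [50 + 14n - 14]
11984 = n × [36 + 14n]
14n² + (36)n - 11984 = 0
Discriminant: Δ = (36)² - 4(14)(-11984) = 1296 + 671104 = 672400
√Δ = 820
n = [-(36) + √Δ] / (2·14) = (-36 + 820) / 28 = 784 / 28 = 28
(The negative root is discarded since n must be a positive integer.)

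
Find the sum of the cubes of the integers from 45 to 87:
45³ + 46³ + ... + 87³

Use ∑_{k=1}^{n} k³ = [n(n+1)/2]², then subtract the first 44 terms.
∑_{k=1}^{87} k³ = [87×88/2]² = 3828² = 14653584
∑_{k=1}^{44} k³ = [44×45/2]² = 990² = 980100
∑_{k=45}^{87} k³ = 14653584 - 980100 = 13673484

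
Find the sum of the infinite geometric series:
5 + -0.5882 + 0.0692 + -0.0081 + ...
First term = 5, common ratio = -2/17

For |r| < 1, S = a / (1 - r)
S = 5 / (1 - (-2/17))
S = 5 / (19/17)
S = 85/19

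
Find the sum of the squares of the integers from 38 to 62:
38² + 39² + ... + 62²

Use ∑_{k=1}^{n} k² = n(n+1)(2n+1)/6, then subtract the first 37 terms.
∑_{k=1}^{62} k² = 62×63×125/6 = 81375
∑_{k=1}^{37} k² = 37×38×75/6 = 17575
∑_{k=38}^{62} k² = 81375 - 17575 = 63800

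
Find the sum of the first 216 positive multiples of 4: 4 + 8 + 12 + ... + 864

Factor out 4: = 4(1 + 2 + ... + 216) = 4 × n(n+1)/2
= 4 × 216×217/2
= 4 × 23436
= 93744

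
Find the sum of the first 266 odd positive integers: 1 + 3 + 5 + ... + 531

Sum of first n odd numbers = n²
= 266²
= 70756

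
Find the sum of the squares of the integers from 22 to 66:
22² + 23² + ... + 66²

Use ∑_{k=1}^{n} k² = n(n+1)(2n+1)/6, then subtract the first 21 terms.
∑_{k=1}^{66} k² = 66×67×133/6 = 98021
∑_{k=1}^{21} k² = 21×22×43/6 = 3311
∑_{k=22}^{66} k² = 98021 - 3311 = 94710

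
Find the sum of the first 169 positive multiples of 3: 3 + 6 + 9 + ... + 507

Factor out 3: = 3(1 + 2 + ... + 169) = 3 × n(n+1)/2
= 3 × 169×170/2
= 3 × 14365
= 43095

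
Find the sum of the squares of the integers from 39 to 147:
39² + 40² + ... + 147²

Use ∑_{k=1}^{n} k² = n(n+1)(2n+1)/6, then subtract the first 38 terms.
∑_{k=1}^{147} k² = 147×148×295/6 = 1069670
∑_{k=1}^{38} k² = 38×39×77/6 = 19019
∑_{k=39}^{147} k² = 1069670 - 19019 = 1050651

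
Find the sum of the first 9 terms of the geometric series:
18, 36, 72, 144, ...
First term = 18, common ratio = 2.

Sₙ = a(1 - rⁿ) / (1 - r)
S_9 = 18(1 - 2^9) / (1 - 2)
S_9 = 18(1 - 512) / (-1)
S_9 = 9198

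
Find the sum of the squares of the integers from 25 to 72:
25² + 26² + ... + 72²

Use ∑_{k=1}^{n} k² = n(n+1)(2n+1)/6, then subtract the first 24 terms.
∑_{k=1}^{72} k² = 72×73×145/6 = 127020
∑_{k=1}^{24} k² = 24×25×49/6 = 4900
∑_{k=25}^{72} k² = 127020 - 4900 = 122120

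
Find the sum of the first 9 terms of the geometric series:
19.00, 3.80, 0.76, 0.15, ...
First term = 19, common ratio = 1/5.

Sₙ = a(1 - rⁿ) / (1 - r)
S_9 = 19(1 - (1/5)^9) / (1 - (1/5))
S_9 = 19(1 - (1/1953125)) / (4/5)
S_9 = 9277339/390625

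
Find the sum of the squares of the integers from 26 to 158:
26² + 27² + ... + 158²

Use ∑_{k=1}^{n} k² = n(n+1)(2n+1)/6, then subtract the first 25 terms.
∑_{k=1}^{158} k² = 158×159×317/6 = 1327279
∑_{k=1}^{25} k² = 25×26×51/6 = 5525
∑_{k=26}^{158} k² = 1327279 - 5525 = 1321754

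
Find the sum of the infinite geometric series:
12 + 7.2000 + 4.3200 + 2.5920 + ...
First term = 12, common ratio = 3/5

For |r| < 1, S = a / (1 - r)
S = 12 / (1 - (3/5))
S = 12 / (2/5)
S = 30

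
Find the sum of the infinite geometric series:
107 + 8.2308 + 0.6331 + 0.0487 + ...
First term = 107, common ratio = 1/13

For |r| < 1, S = a / (1 - r)
S = 107 / (1 - (1/13))
S = 107 / (12/13)
S = 1391/12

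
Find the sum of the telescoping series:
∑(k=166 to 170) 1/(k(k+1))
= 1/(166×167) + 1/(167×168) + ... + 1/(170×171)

Partial fractions: 1/(k(k+1)) = 1/k - 1/(k+1)
The series telescopes:
= (1/166 - 1/167) + (1/167 - 1/168) + ... + (1/170 - 1/171)
= 1/166 - 1/171
= 5/28386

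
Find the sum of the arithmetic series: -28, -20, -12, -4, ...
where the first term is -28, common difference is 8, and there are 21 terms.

Sₙ = n/2 × (first + last)
Last term = a + (n-1)d = -28 + (21-1)×8 = 132
S_21 = 21/2 × (-28 + 132)
S_21 = 21/2 × 104 = 1092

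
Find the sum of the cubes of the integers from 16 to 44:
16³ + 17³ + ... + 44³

Use ∑_{k=1}^{n} k³ = [n(n+1)/2]², then subtract the first 15 terms.
∑_{k=1}^{44} k³ = [44×45/2]² = 990² = 980100
∑_{k=1}^{15} k³ = [15×16/2]² = 120² = 14400
∑_{k=16}^{44} k³ = 980100 - 14400 = 965700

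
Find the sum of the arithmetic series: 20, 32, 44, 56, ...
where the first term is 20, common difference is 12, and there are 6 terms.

Sₙ = n/2 × (first + last)
Last term = a + (n-1)d = 20 + (6-1)×12 = 80
S_6 = 6/2 × (20 + 80)
S_6 = 6/2 × 100 = 300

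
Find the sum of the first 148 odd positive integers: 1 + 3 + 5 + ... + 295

Sum of first n odd numbers = n²
= 148²
= 21904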